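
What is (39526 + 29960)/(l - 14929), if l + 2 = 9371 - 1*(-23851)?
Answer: 23162/6097 ≈ 3.7989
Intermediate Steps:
l = 33220 (l = -2 + (9371 - 1*(-23851)) = -2 + (9371 + 23851) = -2 + 33222 = 33220)
(39526 + 29960)/(l - 14929) = (39526 + 29960)/(33220 - 14929) = 69486/18291 = 69486*(1/18291) = 23162/6097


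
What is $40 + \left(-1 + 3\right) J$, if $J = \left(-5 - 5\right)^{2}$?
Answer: $240$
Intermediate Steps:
$J = 100$ ($J = \left(-10\right)^{2} = 100$)
$40 + \left(-1 + 3\right) J = 40 + \left(-1 + 3\right) 100 = 40 + 2 \cdot 100 = 40 + 200 = 240$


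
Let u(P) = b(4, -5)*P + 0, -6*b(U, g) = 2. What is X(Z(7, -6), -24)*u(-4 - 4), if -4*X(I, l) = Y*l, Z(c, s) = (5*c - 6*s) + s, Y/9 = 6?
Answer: 864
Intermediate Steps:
Y = 54 (Y = 9*6 = 54)
b(U, g) = -⅓ (b(U, g) = -⅙*2 = -⅓)
Z(c, s) = -5*s + 5*c (Z(c, s) = (-6*s + 5*c) + s = -5*s + 5*c)
X(I, l) = -27*l/2
u(P) = -P/3 (u(P) = -P/3 + 0 = -P/3)
X(Z(7, -6), -24)*u(-4 - 4) = (-27/2*(-24))*(-(-4 - 4)/3) = 324*(-⅓*(-8)) = 324*(8/3) = 864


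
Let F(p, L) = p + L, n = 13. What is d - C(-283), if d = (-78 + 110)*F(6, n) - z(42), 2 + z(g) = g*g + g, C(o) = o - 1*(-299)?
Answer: -1212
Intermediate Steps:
F(p, L) = L + p
C(o) = 299 + o (C(o) = o + 299 = 299 + o)
z(g) = -2 + g + g² (z(g) = -2 + (g*g + g) = -2 + (g² + g) = -2 + (g + g²) = -2 + g + g²)
d = -1196 (d = (-78 + 110)*(13 + 6) - (-2 + 42 + 42²) = 32*19 - (-2 + 42 + 1764) = 608 - 1*1804 = 608 - 1804 = -1196)
d - C(-283) = -1196 - (299 - 283) = -1196 - 1*16 = -1196 - 16 = -1212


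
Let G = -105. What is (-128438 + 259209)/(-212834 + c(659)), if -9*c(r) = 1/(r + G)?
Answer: -652024206/1061190325 ≈ -0.61443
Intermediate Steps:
c(r) = -1/(9*(-105 + r)) (c(r) = -1/(9*(r - 105)) = -1/(9*(-105 + r)))
(-128438 + 259209)/(-212834 + c(659)) = (-128438 + 259209)/(-212834 - 1/(-945 + 9*659)) = 130771/(-212834 - 1/(-945 + 5931)) = 130771/(-212834 - 1/4986) = 130771/(-1061190325/4986) = 130771*(-4986/1061190325) = -652024206/1061190325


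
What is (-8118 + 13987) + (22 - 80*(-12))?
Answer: 6851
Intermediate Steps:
(-8118 + 13987) + (22 - 80*(-12)) = 5869 + (22 + 960) = 5869 + 982 = 6851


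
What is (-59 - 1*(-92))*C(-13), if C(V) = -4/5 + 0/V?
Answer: -132/5 ≈ -26.400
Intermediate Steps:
C(V) = -⅘ (C(V) = -4*⅕ + 0 = -⅘ + 0 = -⅘)
(-59 - 1*(-92))*C(-13) = (-59 - 1*(-92))*(-⅘) = (-59 + 92)*(-⅘) = 33*(-⅘) = -132/5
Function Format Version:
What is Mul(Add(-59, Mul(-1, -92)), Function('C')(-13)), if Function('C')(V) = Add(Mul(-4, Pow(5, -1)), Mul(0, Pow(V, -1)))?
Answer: Rational(-132, 5) ≈ -26.400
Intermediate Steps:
Function('C')(V) = Rational(-4, 5) (Function('C')(V) = Add(Mul(-4, Rational(1, 5)), 0) = Add(Rational(-4, 5), 0) = Rational(-4, 5))
Mul(Add(-59, Mul(-1, -92)), Function('C')(-13)) = Mul(Add(-59, Mul(-1, -92)), Rational(-4, 5)) = Mul(Add(-59, 92), Rational(-4, 5)) = Mul(33, Rational(-4, 5)) = Rational(-132, 5)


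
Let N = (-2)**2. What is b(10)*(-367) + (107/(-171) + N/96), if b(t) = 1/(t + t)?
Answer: -129509/6840 ≈ -18.934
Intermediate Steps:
N = 4
b(t) = 1/(2*t)
b(10)*(-367) + (107/(-171) + N/96) = ((1/2)/10)*(-367) + (107/(-171) + 4/96) = ((1/2)*(1/10))*(-367) + (107*(-1/171) + 4*(1/96)) = (1/20)*(-367) + (-107/171 + 1/24) = -367/20 - 799/1368 = -129509/6840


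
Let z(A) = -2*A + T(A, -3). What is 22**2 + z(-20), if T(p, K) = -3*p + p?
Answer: 564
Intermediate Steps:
T(p, K) = -2*p
z(A) = -4*A (z(A) = -2*A - 2*A = -4*A)
22**2 + z(-20) = 22**2 - 4*(-20) = 484 + 80 = 564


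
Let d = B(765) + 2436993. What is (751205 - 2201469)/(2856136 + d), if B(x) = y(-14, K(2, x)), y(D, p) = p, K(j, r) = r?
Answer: -725132/2646947 ≈ -0.27395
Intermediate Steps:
B(x) = x
d = 2437758 (d = 765 + 2436993 = 2437758)
(751205 - 2201469)/(2856136 + d) = (751205 - 2201469)/(2856136 + 2437758) = -1450264/5293894 = -1450264*1/5293894 = -725132/2646947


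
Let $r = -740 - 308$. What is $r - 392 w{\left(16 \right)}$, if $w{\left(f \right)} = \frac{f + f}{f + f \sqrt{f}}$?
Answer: $- \frac{6024}{5} \approx -1204.8$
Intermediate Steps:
$w{\left(f \right)} = \frac{2 f}{f + f^{\frac{3}{2}}}$
$r = -1048$
$r - 392 w{\left(16 \right)} = -1048 - 392 \cdot 2 \cdot 16 \frac{1}{16 + 16^{\frac{3}{2}}} = -1048 - 392 \cdot 2 \cdot 16 \frac{1}{16 + 64} = -1048 - 392 \cdot 2 \cdot 16 \cdot \frac{1}{80} = -1048 - \frac{784}{5} = - \frac{6024}{5}$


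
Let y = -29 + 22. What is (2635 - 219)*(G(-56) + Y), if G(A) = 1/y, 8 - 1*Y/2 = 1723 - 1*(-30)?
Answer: -59025296/7 ≈ -8.4322e+6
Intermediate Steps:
y = -7
Y = -3490 (Y = 16 - 2*(1723 - 1*(-30)) = 16 - 2*(1723 + 30) = 16 - 2*1753 = 16 - 3506 = -3490)
G(A) = -1/7 (G(A) = 1/(-7) = -1/7)
(2635 - 219)*(G(-56) + Y) = (2635 - 219)*(-1/7 - 3490) = 2416*(-24431/7) = -59025296/7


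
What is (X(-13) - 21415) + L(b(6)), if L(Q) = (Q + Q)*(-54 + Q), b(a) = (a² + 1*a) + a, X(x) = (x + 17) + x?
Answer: -22000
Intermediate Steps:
X(x) = 17 + 2*x (X(x) = (17 + x) + x = 17 + 2*x)
b(a) = a² + 2*a (b(a) = (a² + a) + a = (a + a²) + a = a² + 2*a)
L(Q) = 2*Q*(-54 + Q) (L(Q) = (2*Q)*(-54 + Q) = 2*Q*(-54 + Q))
(X(-13) - 21415) + L(b(6)) = ((17 + 2*(-13)) - 21415) + 2*(6*(2 + 6))*(-54 + 6*(2 + 6)) = ((17 - 26) - 21415) + 2*(6*8)*(-54 + 6*8) = (-9 - 21415) + 2*48*(-54 + 48) = -21424 + 2*48*(-6) = -21424 - 576 = -22000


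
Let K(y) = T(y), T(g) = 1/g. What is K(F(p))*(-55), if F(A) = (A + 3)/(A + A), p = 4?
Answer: -440/7 ≈ -62.857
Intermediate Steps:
F(A) = (3 + A)/(2*A) (F(A) = (3 + A)/((2*A)) = (3 + A)*(1/(2*A)) = (3 + A)/(2*A))
K(y) = 1/y
K(F(p))*(-55) = -55/((1/2)*(3 + 4)/4) = -55/((1/2)*(1/4)*7) = -55/(7/8) = (8/7)*(-55) = -440/7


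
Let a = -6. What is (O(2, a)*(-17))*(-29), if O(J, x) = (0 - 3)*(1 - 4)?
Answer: 4437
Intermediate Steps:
O(J, x) = 9 (O(J, x) = -3*(-3) = 9)
(O(2, a)*(-17))*(-29) = (9*(-17))*(-29) = -153*(-29) = 4437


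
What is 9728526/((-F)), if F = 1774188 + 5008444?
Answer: -4864263/3391316 ≈ -1.4343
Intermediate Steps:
F = 6782632
9728526/((-F)) = 9728526/((-1*6782632)) = 9728526/(-6782632) = 9728526*(-1/6782632) = -4864263/3391316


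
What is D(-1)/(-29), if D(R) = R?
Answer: 1/29 ≈ 0.034483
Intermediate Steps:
D(-1)/(-29) = -1/(-29) = -1*(-1/29) = 1/29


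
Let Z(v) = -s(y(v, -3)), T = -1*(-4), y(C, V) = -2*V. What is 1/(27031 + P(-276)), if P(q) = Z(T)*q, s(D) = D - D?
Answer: 1/27031 ≈ 3.6995e-5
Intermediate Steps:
s(D) = 0
T = 4
Z(v) = 0 (Z(v) = -1*0 = 0)
P(q) = 0 (P(q) = 0*q = 0)
1/(27031 + P(-276)) = 1/(27031 + 0) = 1/27031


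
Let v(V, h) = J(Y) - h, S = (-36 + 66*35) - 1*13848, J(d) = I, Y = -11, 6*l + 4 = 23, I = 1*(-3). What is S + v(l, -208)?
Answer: -11369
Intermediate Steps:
I = -3
l = 19/6 (l = -⅔ + (⅙)*23 = -⅔ + 23/6 = 19/6 ≈ 3.1667)
J(d) = -3
S = -11574 (S = (-36 + 2310) - 13848 = 2274 - 13848 = -11574)
v(V, h) = -3 - h
S + v(l, -208) = -11574 + (-3 - 1*(-208)) = -11574 + (-3 + 208) = -11574 + 205 = -11369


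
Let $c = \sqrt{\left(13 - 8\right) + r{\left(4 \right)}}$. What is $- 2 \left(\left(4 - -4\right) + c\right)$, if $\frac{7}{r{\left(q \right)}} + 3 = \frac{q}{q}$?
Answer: $-16 - \sqrt{6} \approx -18.449$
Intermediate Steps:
$r{\left(q \right)} = - \frac{7}{2}$ ($r{\left(q \right)} = \frac{7}{-3 + \frac{q}{q}} = \frac{7}{-3 + 1} = \frac{7}{-2} = 7 \left(- \frac{1}{2}\right) = - \frac{7}{2}$)
$c = \frac{\sqrt{6}}{2}$ ($c = \sqrt{\left(13 - 8\right) - \frac{7}{2}} = \sqrt{5 - \frac{7}{2}} = \sqrt{\frac{3}{2}} = \frac{\sqrt{6}}{2} \approx 1.2247$)
$- 2 \left(\left(4 - -4\right) + c\right) = - 2 \left(\left(4 - -4\right) + \frac{\sqrt{6}}{2}\right) = - 2 \left(\left(4 + 4\right) + \frac{\sqrt{6}}{2}\right) = - 2 \left(8 + \frac{\sqrt{6}}{2}\right) = -16 - \sqrt{6}$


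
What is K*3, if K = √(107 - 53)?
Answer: 9*√6 ≈ 22.045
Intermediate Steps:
K = 3*√6 (K = √54 = 3*√6 ≈ 7.3485)
K*3 = (3*√6)*3 = 9*√6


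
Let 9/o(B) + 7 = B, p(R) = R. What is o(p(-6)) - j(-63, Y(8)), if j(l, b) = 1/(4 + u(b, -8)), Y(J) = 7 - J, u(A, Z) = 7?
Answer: -112/143 ≈ -0.78322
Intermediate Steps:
o(B) = 9/(-7 + B)
j(l, b) = 1/11 (j(l, b) = 1/(4 + 7) = 1/11)
o(p(-6)) - j(-63, Y(8)) = 9/(-7 - 6) - 1*1/11 = 9/(-13) - 1/11 = 9*(-1/13) - 1/11 = -9/13 - 1/11 = -112/143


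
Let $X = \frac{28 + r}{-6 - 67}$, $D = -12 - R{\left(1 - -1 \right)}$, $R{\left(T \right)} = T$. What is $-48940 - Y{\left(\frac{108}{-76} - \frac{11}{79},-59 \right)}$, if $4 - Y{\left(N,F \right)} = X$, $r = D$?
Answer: $- \frac{3572926}{73} \approx -48944.0$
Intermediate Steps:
$D = -14$ ($D = -12 - \left(1 - -1\right) = -12 - \left(1 + 1\right) = -12 - 2 = -14$)
$r = -14$
$X = - \frac{14}{73}$ ($X = \frac{28 - 14}{-6 - 67} = \frac{14}{-73} = 14 \left(- \frac{1}{73}\right) = - \frac{14}{73} \approx -0.19178$)
$Y{\left(N,F \right)} = \frac{306}{73}$ ($Y{\left(N,F \right)} = 4 - - \frac{14}{73} = 4 + \frac{14}{73} = \frac{306}{73}$)
$-48940 - Y{\left(\frac{108}{-76} - \frac{11}{79},-59 \right)} = -48940 - \frac{306}{73} = - \frac{3572926}{73}$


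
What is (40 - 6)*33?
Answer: 1122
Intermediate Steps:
(40 - 6)*33 = 34*33 = 1122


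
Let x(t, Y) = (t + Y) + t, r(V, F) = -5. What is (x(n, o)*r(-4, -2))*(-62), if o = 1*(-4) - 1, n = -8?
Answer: -6510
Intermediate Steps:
o = -5 (o = -4 - 1 = -5)
x(t, Y) = Y + 2*t (x(t, Y) = (Y + t) + t = Y + 2*t)
(x(n, o)*r(-4, -2))*(-62) = ((-5 + 2*(-8))*(-5))*(-62) = ((-5 - 16)*(-5))*(-62) = -21*(-5)*(-62) = 105*(-62) = -6510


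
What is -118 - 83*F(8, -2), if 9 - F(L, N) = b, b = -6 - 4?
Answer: -1695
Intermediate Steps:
b = -10
F(L, N) = 19 (F(L, N) = 9 - 1*(-10) = 9 + 10 = 19)
-118 - 83*F(8, -2) = -118 - 83*19 = -118 - 1577 = -1695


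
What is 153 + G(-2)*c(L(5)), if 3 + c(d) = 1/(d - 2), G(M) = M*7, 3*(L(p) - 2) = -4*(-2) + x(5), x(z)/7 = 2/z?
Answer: 1720/9 ≈ 191.11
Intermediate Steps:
x(z) = 14/z (x(z) = 7*(2/z) = 14/z)
L(p) = 28/5 (L(p) = 2 + (-4*(-2) + 14/5)/3 = 2 + (8 + 14*(⅕))/3 = 2 + (8 + 14/5)/3 = 2 + (⅓)*(54/5) = 2 + 18/5 = 28/5)
G(M) = 7*M
c(d) = -3 + 1/(-2 + d) (c(d) = -3 + 1/(d - 2) = -3 + 1/(-2 + d))
153 + G(-2)*c(L(5)) = 153 + (7*(-2))*((7 - 3*28/5)/(-2 + 28/5)) = 153 - 14*(7 - 84/5)/18/5 = 153 - 35*(-49)/(9*5) = 153 - 14*(-49/18) = 153 + 343/9 = 1720/9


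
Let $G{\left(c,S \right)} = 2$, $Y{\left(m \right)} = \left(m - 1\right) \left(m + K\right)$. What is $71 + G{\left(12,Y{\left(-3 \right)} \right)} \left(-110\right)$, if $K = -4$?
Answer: $-149$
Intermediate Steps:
$Y{\left(m \right)} = \left(-1 + m\right) \left(-4 + m\right)$ ($Y{\left(m \right)} = \left(m - 1\right) \left(m - 4\right) = \left(-1 + m\right) \left(-4 + m\right)$)
$71 + G{\left(12,Y{\left(-3 \right)} \right)} \left(-110\right) = 71 + 2 \left(-110\right) = 71 - 220 = -149$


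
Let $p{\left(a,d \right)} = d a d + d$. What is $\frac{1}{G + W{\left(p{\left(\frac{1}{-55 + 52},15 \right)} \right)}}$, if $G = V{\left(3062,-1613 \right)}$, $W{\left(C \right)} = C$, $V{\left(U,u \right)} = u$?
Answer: $- \frac{1}{1673} \approx -0.00059773$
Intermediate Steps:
$p{\left(a,d \right)} = d + a d^{2}$ ($p{\left(a,d \right)} = a d d + d = a d^{2} + d = d + a d^{2}$)
$G = -1613$
$\frac{1}{G + W{\left(p{\left(\frac{1}{-55 + 52},15 \right)} \right)}} = \frac{1}{-1613 + 15 \left(1 + \frac{1}{-55 + 52} \cdot 15\right)} = \frac{1}{-1613 + 15 \left(1 + \frac{1}{-3} \cdot 15\right)} = \frac{1}{-1613 + 15 \left(1 - 5\right)} = \frac{1}{-1613 + 15 \left(-4\right)} = \frac{1}{-1613 - 60} = \frac{1}{-1673} = - \frac{1}{1673}$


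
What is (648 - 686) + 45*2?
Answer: 52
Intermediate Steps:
(648 - 686) + 45*2 = -38 + 90 = 52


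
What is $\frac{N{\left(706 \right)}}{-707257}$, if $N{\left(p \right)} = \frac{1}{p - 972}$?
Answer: $\frac{1}{188130362} \approx 5.3155 \cdot 10^{-9}$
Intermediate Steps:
$N{\left(p \right)} = \frac{1}{-972 + p}$
$\frac{N{\left(706 \right)}}{-707257} = \frac{1}{\left(-972 + 706\right) \left(-707257\right)} = \frac{1}{-266} \left(- \frac{1}{707257}\right) = \left(- \frac{1}{266}\right) \left(- \frac{1}{707257}\right) = \frac{1}{188130362}$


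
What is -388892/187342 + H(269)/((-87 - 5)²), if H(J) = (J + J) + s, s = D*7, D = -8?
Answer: -800320761/396415672 ≈ -2.0189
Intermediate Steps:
s = -56 (s = -8*7 = -56)
H(J) = -56 + 2*J (H(J) = (J + J) - 56 = 2*J - 56 = -56 + 2*J)
-388892/187342 + H(269)/((-87 - 5)²) = -388892/187342 + (-56 + 2*269)/((-87 - 5)²) = -388892*1/187342 + (-56 + 538)/((-92)²) = -194446/93671 + 482/8464 = -194446/93671 + 482*(1/8464) = -194446/93671 + 241/4232 = -800320761/396415672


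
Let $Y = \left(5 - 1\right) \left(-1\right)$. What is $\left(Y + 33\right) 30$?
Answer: $870$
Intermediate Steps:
$Y = -4$ ($Y = 4 \left(-1\right) = -4$)
$\left(Y + 33\right) 30 = \left(-4 + 33\right) 30 = 29 \cdot 30 = 870$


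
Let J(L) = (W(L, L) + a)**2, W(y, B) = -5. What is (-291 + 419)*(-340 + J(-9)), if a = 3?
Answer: -43008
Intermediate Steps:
J(L) = 4 (J(L) = (-5 + 3)**2 = (-2)**2 = 4)
(-291 + 419)*(-340 + J(-9)) = (-291 + 419)*(-340 + 4) = 128*(-336) = -43008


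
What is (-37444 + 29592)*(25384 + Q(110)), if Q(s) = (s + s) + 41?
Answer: -201364540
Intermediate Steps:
Q(s) = 41 + 2*s (Q(s) = 2*s + 41 = 41 + 2*s)
(-37444 + 29592)*(25384 + Q(110)) = (-37444 + 29592)*(25384 + (41 + 2*110)) = -7852*(25384 + (41 + 220)) = -7852*(25384 + 261) = -7852*25645 = -201364540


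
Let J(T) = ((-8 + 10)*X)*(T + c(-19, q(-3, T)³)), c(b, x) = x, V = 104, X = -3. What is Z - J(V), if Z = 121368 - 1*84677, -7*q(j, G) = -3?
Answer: 12799207/343 ≈ 37316.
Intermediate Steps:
q(j, G) = 3/7 (q(j, G) = -⅐*(-3) = 3/7)
Z = 36691 (Z = 121368 - 84677 = 36691)
J(T) = -162/343 - 6*T (J(T) = ((-8 + 10)*(-3))*(T + (3/7)³) = (2*(-3))*(T + 27/343) = -6*(27/343 + T) = -162/343 - 6*T)
Z - J(V) = 36691 - (-162/343 - 6*104) = 36691 - (-162/343 - 624) = 36691 - 1*(-214194/343) = 36691 + 214194/343 = 12799207/343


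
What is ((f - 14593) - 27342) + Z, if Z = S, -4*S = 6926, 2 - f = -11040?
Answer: -65249/2 ≈ -32625.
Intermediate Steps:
f = 11042 (f = 2 - 1*(-11040) = 2 + 11040 = 11042)
S = -3463/2 (S = -¼*6926 = -3463/2 ≈ -1731.5)
Z = -3463/2 ≈ -1731.5
((f - 14593) - 27342) + Z = ((11042 - 14593) - 27342) - 3463/2 = (-3551 - 27342) - 3463/2 = -30893 - 3463/2 = -65249/2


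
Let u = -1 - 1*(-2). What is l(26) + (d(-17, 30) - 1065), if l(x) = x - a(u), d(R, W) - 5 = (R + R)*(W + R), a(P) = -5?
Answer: -1471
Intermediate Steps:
u = 1 (u = -1 + 2 = 1)
d(R, W) = 5 + 2*R*(R + W) (d(R, W) = 5 + (R + R)*(W + R) = 5 + (2*R)*(R + W) = 5 + 2*R*(R + W))
l(x) = 5 + x (l(x) = x - 1*(-5) = x + 5 = 5 + x)
l(26) + (d(-17, 30) - 1065) = (5 + 26) + ((5 + 2*(-17)² + 2*(-17)*30) - 1065) = 31 + ((5 + 2*289 - 1020) - 1065) = 31 + ((5 + 578 - 1020) - 1065) = 31 + (-437 - 1065) = 31 - 1502 = -1471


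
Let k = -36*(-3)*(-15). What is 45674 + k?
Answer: 44054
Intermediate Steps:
k = -1620 (k = 108*(-15) = -1620)
45674 + k = 45674 - 1620 = 44054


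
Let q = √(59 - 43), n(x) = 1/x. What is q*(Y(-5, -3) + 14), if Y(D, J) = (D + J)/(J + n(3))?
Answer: 68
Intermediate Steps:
q = 4 (q = √16 = 4)
Y(D, J) = (D + J)/(⅓ + J) (Y(D, J) = (D + J)/(J + 1/3) = (D + J)/(J + ⅓) = (D + J)/(⅓ + J))
q*(Y(-5, -3) + 14) = 4*(3*(-5 - 3)/(1 + 3*(-3)) + 14) = 4*(3*(-8)/(1 - 9) + 14) = 4*(3*(-8)/(-8) + 14) = 4*(3*(-⅛)*(-8) + 14) = 4*(3 + 14) = 4*17 = 68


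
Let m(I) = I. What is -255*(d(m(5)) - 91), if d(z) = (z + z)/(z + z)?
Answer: 22950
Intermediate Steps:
d(z) = 1 (d(z) = (2*z)/((2*z)) = (2*z)*(1/(2*z)) = 1)
-255*(d(m(5)) - 91) = -255*(1 - 91) = -255*(-90) = 22950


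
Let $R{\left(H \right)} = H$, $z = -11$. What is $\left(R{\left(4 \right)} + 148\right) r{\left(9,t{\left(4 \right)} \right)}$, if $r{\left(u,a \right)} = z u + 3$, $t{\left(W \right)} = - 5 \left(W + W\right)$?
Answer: $-14592$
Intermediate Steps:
$t{\left(W \right)} = - 10 W$ ($t{\left(W \right)} = - 5 \cdot 2 W = - 10 W$)
$r{\left(u,a \right)} = 3 - 11 u$ ($r{\left(u,a \right)} = - 11 u + 3 = 3 - 11 u$)
$\left(R{\left(4 \right)} + 148\right) r{\left(9,t{\left(4 \right)} \right)} = \left(4 + 148\right) \left(3 - 99\right) = 152 \left(3 - 99\right) = 152 \left(-96\right) = -14592$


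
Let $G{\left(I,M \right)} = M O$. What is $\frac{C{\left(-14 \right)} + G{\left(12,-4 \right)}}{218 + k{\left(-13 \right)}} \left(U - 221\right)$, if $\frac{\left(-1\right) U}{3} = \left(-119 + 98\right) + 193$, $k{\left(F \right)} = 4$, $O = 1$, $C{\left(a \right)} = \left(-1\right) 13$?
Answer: $\frac{12529}{222} \approx 56.437$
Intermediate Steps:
$C{\left(a \right)} = -13$
$G{\left(I,M \right)} = M$ ($G{\left(I,M \right)} = M 1 = M$)
$U = -516$ ($U = - 3 \left(\left(-119 + 98\right) + 193\right) = - 3 \left(-21 + 193\right) = \left(-3\right) 172 = -516$)
$\frac{C{\left(-14 \right)} + G{\left(12,-4 \right)}}{218 + k{\left(-13 \right)}} \left(U - 221\right) = \frac{-13 - 4}{218 + 4} \left(-516 - 221\right) = - \frac{17}{222} \left(-737\right) = \left(-17\right) \frac{1}{222} \left(-737\right) = \left(- \frac{17}{222}\right) \left(-737\right) = \frac{12529}{222}$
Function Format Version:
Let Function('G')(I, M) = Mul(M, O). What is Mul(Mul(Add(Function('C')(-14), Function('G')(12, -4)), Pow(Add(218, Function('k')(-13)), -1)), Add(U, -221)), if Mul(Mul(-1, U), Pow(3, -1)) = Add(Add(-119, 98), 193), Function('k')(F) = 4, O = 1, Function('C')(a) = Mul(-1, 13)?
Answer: Rational(12529, 222) ≈ 56.437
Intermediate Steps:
Function('C')(a) = -13
Function('G')(I, M) = M (Function('G')(I, M) = Mul(M, 1) = M)
U = -516 (U = Mul(-3, Add(Add(-119, 98), 193)) = Mul(-3, Add(-21, 193)) = Mul(-3, 172) = -516)
Mul(Mul(Add(Function('C')(-14), Function('G')(12, -4)), Pow(Add(218, Function('k')(-13)), -1)), Add(U, -221)) = Mul(Mul(Add(-13, -4), Pow(Add(218, 4), -1)), Add(-516, -221)) = Mul(Mul(-17, Pow(222, -1)), -737) = Mul(Mul(-17, Rational(1, 222)), -737) = Mul(Rational(-17, 222), -737) = Rational(12529, 222)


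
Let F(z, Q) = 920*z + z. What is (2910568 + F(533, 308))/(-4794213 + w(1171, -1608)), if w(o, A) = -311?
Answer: -485923/684932 ≈ -0.70945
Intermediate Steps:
F(z, Q) = 921*z
(2910568 + F(533, 308))/(-4794213 + w(1171, -1608)) = (2910568 + 921*533)/(-4794213 - 311) = (2910568 + 490893)/(-4794524) = 3401461*(-1/4794524) = -485923/684932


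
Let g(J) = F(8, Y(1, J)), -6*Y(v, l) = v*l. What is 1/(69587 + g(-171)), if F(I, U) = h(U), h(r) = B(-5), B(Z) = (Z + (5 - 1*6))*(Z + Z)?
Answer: 1/69647 ≈ 1.4358e-5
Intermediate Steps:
Y(v, l) = -l*v/6 (Y(v, l) = -v*l/6 = -l*v/6)
B(Z) = 2*Z*(-1 + Z) (B(Z) = (Z + (5 - 6))*(2*Z) = (Z - 1)*(2*Z) = (-1 + Z)*(2*Z) = 2*Z*(-1 + Z))
h(r) = 60 (h(r) = 2*(-5)*(-1 - 5) = 2*(-5)*(-6) = 60)
F(I, U) = 60
g(J) = 60
1/(69587 + g(-171)) = 1/(69587 + 60) = 1/69647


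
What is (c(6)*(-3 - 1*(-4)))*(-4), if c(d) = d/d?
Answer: -4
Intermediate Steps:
c(d) = 1
(c(6)*(-3 - 1*(-4)))*(-4) = (1*(-3 - 1*(-4)))*(-4) = (1*(-3 + 4))*(-4) = (1*1)*(-4) = 1*(-4) = -4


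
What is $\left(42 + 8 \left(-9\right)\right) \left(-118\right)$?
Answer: $3540$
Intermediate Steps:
$\left(42 + 8 \left(-9\right)\right) \left(-118\right) = \left(42 - 72\right) \left(-118\right) = \left(-30\right) \left(-118\right) = 3540$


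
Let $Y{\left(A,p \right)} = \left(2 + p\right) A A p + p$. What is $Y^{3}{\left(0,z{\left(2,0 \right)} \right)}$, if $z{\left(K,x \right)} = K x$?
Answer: $0$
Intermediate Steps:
$Y{\left(A,p \right)} = p + p A^{2} \left(2 + p\right)$ ($Y{\left(A,p \right)} = A \left(2 + p\right) A p + p = A^{2} \left(2 + p\right) p + p = p A^{2} \left(2 + p\right) + p = p + p A^{2} \left(2 + p\right)$)
$Y^{3}{\left(0,z{\left(2,0 \right)} \right)} = \left(2 \cdot 0 \left(1 + 2 \cdot 0^{2} + 2 \cdot 0 \cdot 0^{2}\right)\right)^{3} = \left(0 \left(1 + 2 \cdot 0 + 0 \cdot 0\right)\right)^{3} = \left(0 \left(1 + 0 + 0\right)\right)^{3} = \left(0 \cdot 1\right)^{3} = 0^{3} = 0$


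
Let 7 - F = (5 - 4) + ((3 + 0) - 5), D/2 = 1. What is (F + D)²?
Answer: 100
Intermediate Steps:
D = 2 (D = 2*1 = 2)
F = 8 (F = 7 - ((5 - 4) + ((3 + 0) - 5)) = 7 - (1 + (3 - 5)) = 7 - (1 - 2) = 7 - 1*(-1) = 7 + 1 = 8)
(F + D)² = (8 + 2)² = 10² = 100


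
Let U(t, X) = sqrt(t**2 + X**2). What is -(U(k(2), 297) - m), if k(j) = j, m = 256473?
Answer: 256473 - sqrt(88213) ≈ 2.5618e+5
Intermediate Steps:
U(t, X) = sqrt(X**2 + t**2)
-(U(k(2), 297) - m) = -(sqrt(297**2 + 2**2) - 1*256473) = -(sqrt(88209 + 4) - 256473) = -(sqrt(88213) - 256473) = -(-256473 + sqrt(88213)) = 256473 - sqrt(88213)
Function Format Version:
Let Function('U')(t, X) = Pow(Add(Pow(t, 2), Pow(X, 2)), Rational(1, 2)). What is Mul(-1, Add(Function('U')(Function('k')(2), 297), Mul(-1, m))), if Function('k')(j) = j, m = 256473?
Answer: Add(256473, Mul(-1, Pow(88213, Rational(1, 2)))) ≈ 2.5618e+5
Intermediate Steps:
Function('U')(t, X) = Pow(Add(Pow(X, 2), Pow(t, 2)), Rational(1, 2))
Mul(-1, Add(Function('U')(Function('k')(2), 297), Mul(-1, m))) = Mul(-1, Add(Pow(Add(Pow(297, 2), Pow(2, 2)), Rational(1, 2)), Mul(-1, 256473))) = Mul(-1, Add(Pow(Add(88209, 4), Rational(1, 2)), -256473)) = Mul(-1, Add(Pow(88213, Rational(1, 2)), -256473)) = Mul(-1, Add(-256473, Pow(88213, Rational(1, 2)))) = Add(256473, Mul(-1, Pow(88213, Rational(1, 2))))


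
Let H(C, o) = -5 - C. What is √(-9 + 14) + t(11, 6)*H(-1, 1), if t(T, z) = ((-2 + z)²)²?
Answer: -1024 + √5 ≈ -1021.8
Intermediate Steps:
t(T, z) = (-2 + z)⁴
√(-9 + 14) + t(11, 6)*H(-1, 1) = √(-9 + 14) + (-2 + 6)⁴*(-5 - 1*(-1)) = √5 + 4⁴*(-5 + 1) = √5 + 256*(-4) = √5 - 1024 = -1024 + √5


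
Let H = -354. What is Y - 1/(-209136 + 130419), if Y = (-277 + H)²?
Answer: 31342039438/78717 ≈ 3.9816e+5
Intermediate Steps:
Y = 398161 (Y = (-277 - 354)² = (-631)² = 398161)
Y - 1/(-209136 + 130419) = 398161 - 1/(-209136 + 130419) = 398161 - 1/(-78717) = 398161 - 1*(-1/78717) = 398161 + 1/78717 = 31342039438/78717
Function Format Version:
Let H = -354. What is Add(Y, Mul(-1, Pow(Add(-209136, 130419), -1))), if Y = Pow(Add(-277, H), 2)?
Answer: Rational(31342039438, 78717) ≈ 3.9816e+5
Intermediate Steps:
Y = 398161 (Y = Pow(Add(-277, -354), 2) = Pow(-631, 2) = 398161)
Add(Y, Mul(-1, Pow(Add(-209136, 130419), -1))) = Add(398161, Mul(-1, Pow(Add(-209136, 130419), -1))) = Add(398161, Mul(-1, Pow(-78717, -1))) = Add(398161, Mul(-1, Rational(-1, 78717))) = Add(398161, Rational(1, 78717)) = Rational(31342039438, 78717)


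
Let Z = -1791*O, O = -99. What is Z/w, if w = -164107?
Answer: -177309/164107 ≈ -1.0804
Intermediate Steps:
Z = 177309 (Z = -1791*(-99) = 177309)
Z/w = 177309/(-164107) = 177309*(-1/164107) = -177309/164107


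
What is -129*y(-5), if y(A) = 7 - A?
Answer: -1548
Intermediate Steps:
-129*y(-5) = -129*(7 - 1*(-5)) = -129*(7 + 5) = -129*12 = -1548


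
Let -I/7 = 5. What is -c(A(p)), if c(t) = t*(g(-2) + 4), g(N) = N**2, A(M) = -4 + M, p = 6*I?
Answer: 1712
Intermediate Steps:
I = -35 (I = -7*5 = -35)
p = -210 (p = 6*(-35) = -210)
c(t) = 8*t (c(t) = t*((-2)**2 + 4) = t*(4 + 4) = t*8 = 8*t)
-c(A(p)) = -8*(-4 - 210) = -8*(-214) = -1*(-1712) = 1712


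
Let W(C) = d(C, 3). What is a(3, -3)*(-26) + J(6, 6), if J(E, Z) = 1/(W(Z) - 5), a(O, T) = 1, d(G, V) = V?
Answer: -53/2 ≈ -26.500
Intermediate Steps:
W(C) = 3
J(E, Z) = -1/2 (J(E, Z) = 1/(3 - 5) = 1/(-2) = -1/2)
a(3, -3)*(-26) + J(6, 6) = 1*(-26) - 1/2 = -26 - 1/2 = -53/2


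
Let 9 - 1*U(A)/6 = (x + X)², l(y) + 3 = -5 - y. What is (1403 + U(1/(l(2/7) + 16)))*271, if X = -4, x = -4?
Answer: 290783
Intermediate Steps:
l(y) = -8 - y (l(y) = -3 + (-5 - y) = -8 - y)
U(A) = -330 (U(A) = 54 - 6*(-4 - 4)² = 54 - 6*(-8)² = 54 - 6*64 = 54 - 384 = -330)
(1403 + U(1/(l(2/7) + 16)))*271 = (1403 - 330)*271 = 1073*271 = 290783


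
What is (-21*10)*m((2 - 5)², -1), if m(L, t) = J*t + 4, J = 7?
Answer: 630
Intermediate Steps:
m(L, t) = 4 + 7*t (m(L, t) = 7*t + 4 = 4 + 7*t)
(-21*10)*m((2 - 5)², -1) = (-21*10)*(4 + 7*(-1)) = -210*(4 - 7) = -210*(-3) = 630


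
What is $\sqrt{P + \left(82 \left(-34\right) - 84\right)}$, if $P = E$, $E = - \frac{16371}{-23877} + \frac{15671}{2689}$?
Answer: $\frac{i \sqrt{145832552676896890}}{7133917} \approx 53.53 i$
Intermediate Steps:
$E = \frac{46466454}{7133917}$ ($E = \left(-16371\right) \left(- \frac{1}{23877}\right) + 15671 \cdot \frac{1}{2689} = \frac{1819}{2653} + \frac{15671}{2689} = \frac{46466454}{7133917} \approx 6.5135$)
$P = \frac{46466454}{7133917} \approx 6.5135$
$\sqrt{P + \left(82 \left(-34\right) - 84\right)} = \sqrt{\frac{46466454}{7133917} + \left(82 \left(-34\right) - 84\right)} = \sqrt{\frac{46466454}{7133917} - 2872} = \sqrt{- \frac{20442143170}{7133917}} = \frac{i \sqrt{145832552676896890}}{7133917}$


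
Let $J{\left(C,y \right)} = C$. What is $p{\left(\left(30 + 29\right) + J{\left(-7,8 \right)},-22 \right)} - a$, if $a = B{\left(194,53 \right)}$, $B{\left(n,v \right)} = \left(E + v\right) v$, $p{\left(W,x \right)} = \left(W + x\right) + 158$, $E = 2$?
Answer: $-2727$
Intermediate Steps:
$p{\left(W,x \right)} = 158 + W + x$
$B{\left(n,v \right)} = v \left(2 + v\right)$ ($B{\left(n,v \right)} = \left(2 + v\right) v = v \left(2 + v\right)$)
$a = 2915$ ($a = 53 \left(2 + 53\right) = 53 \cdot 55 = 2915$)
$p{\left(\left(30 + 29\right) + J{\left(-7,8 \right)},-22 \right)} - a = \left(158 + \left(\left(30 + 29\right) - 7\right) - 22\right) - 2915 = \left(158 + \left(59 - 7\right) - 22\right) - 2915 = \left(158 + 52 - 22\right) - 2915 = 188 - 2915 = -2727$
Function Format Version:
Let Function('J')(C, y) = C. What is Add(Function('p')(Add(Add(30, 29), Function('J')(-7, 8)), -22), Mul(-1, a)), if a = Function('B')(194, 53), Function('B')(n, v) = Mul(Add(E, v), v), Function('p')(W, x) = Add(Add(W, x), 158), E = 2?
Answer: -2727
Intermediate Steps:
Function('p')(W, x) = Add(158, W, x)
Function('B')(n, v) = Mul(v, Add(2, v)) (Function('B')(n, v) = Mul(Add(2, v), v) = Mul(v, Add(2, v)))
a = 2915 (a = Mul(53, Add(2, 53)) = Mul(53, 55) = 2915)
Add(Function('p')(Add(Add(30, 29), Function('J')(-7, 8)), -22), Mul(-1, a)) = Add(Add(158, Add(Add(30, 29), -7), -22), Mul(-1, 2915)) = Add(Add(158, Add(59, -7), -22), -2915) = Add(Add(158, 52, -22), -2915) = Add(188, -2915) = -2727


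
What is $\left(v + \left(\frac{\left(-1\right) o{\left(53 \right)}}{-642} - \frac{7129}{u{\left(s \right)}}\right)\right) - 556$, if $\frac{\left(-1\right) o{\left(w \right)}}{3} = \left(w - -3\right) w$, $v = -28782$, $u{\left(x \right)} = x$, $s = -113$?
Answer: $- \frac{354130647}{12091} \approx -29289.0$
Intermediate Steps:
$o{\left(w \right)} = - 3 w \left(3 + w\right)$ ($o{\left(w \right)} = - 3 \left(w - -3\right) w = - 3 \left(w + 3\right) w = - 3 \left(3 + w\right) w = - 3 w \left(3 + w\right)$)
$\left(v + \left(\frac{\left(-1\right) o{\left(53 \right)}}{-642} - \frac{7129}{u{\left(s \right)}}\right)\right) - 556 = \left(-28782 + \left(\frac{\left(-1\right) \left(\left(-3\right) 53 \left(3 + 53\right)\right)}{-642} - \frac{7129}{-113}\right)\right) - 556 = \left(-28782 + \left(- \left(-3\right) 53 \cdot 56 \left(- \frac{1}{642}\right) - - \frac{7129}{113}\right)\right) - 556 = \left(-28782 + \left(\left(-1\right) \left(-8904\right) \left(- \frac{1}{642}\right) + \frac{7129}{113}\right)\right) - 556 = \left(-28782 + \left(8904 \left(- \frac{1}{642}\right) + \frac{7129}{113}\right)\right) - 556 = \left(-28782 + \left(- \frac{1484}{107} + \frac{7129}{113}\right)\right) - 556 = \left(-28782 + \frac{595111}{12091}\right) - 556 = - \frac{347408051}{12091} - 556 = - \frac{354130647}{12091}$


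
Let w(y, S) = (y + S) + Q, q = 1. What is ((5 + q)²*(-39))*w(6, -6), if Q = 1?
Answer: -1404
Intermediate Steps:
w(y, S) = 1 + S + y (w(y, S) = (y + S) + 1 = (S + y) + 1 = 1 + S + y)
((5 + q)²*(-39))*w(6, -6) = ((5 + 1)²*(-39))*(1 - 6 + 6) = (6²*(-39))*1 = (36*(-39))*1 = -1404*1 = -1404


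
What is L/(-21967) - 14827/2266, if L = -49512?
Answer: -19410047/4525202 ≈ -4.2893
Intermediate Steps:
L/(-21967) - 14827/2266 = -49512/(-21967) - 14827/2266 = -49512*(-1/21967) - 14827*1/2266 = 49512/21967 - 14827/2266 = -19410047/4525202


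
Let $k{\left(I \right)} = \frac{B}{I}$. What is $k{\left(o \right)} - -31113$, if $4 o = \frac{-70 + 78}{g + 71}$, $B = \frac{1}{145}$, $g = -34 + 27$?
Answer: $\frac{4511417}{145} \approx 31113.0$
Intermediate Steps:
$g = -7$
$B = \frac{1}{145} \approx 0.0068966$
$o = \frac{1}{32}$ ($o = \frac{\left(-70 + 78\right) \frac{1}{-7 + 71}}{4} = \frac{8 \cdot \frac{1}{64}}{4} = \frac{1}{4} \cdot \frac{1}{8} = \frac{1}{32} \approx 0.03125$)
$k{\left(I \right)} = \frac{1}{145 I}$
$k{\left(o \right)} - -31113 = \frac{\frac{1}{\frac{1}{32}}}{145} - -31113 = \frac{1}{145} \cdot 32 + 31113 = \frac{32}{145} + 31113 = \frac{4511417}{145}$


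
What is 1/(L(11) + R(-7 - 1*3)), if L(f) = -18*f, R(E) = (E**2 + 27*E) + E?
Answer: -1/378 ≈ -0.0026455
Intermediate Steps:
R(E) = E**2 + 28*E
1/(L(11) + R(-7 - 1*3)) = 1/(-18*11 + (-7 - 1*3)*(28 + (-7 - 1*3))) = 1/(-198 + (-7 - 3)*(28 + (-7 - 3))) = 1/(-198 - 10*(28 - 10)) = 1/(-198 - 10*18) = 1/(-198 - 180) = 1/(-378) = -1/378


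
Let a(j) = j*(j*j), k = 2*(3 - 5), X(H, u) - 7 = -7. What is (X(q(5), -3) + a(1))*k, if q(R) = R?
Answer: -4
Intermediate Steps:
X(H, u) = 0 (X(H, u) = 7 - 7 = 0)
k = -4 (k = 2*(-2) = -4)
a(j) = j**3 (a(j) = j*j**2 = j**3)
(X(q(5), -3) + a(1))*k = (0 + 1**3)*(-4) = (0 + 1)*(-4) = 1*(-4) = -4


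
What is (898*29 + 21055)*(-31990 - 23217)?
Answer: -2600084079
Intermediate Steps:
(898*29 + 21055)*(-31990 - 23217) = (26042 + 21055)*(-55207) = 47097*(-55207) = -2600084079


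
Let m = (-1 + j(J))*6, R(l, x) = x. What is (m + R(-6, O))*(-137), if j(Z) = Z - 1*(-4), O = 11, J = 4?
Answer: -7261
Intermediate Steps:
j(Z) = 4 + Z (j(Z) = Z + 4 = 4 + Z)
m = 42 (m = (-1 + (4 + 4))*6 = (-1 + 8)*6 = 7*6 = 42)
(m + R(-6, O))*(-137) = (42 + 11)*(-137) = 53*(-137) = -7261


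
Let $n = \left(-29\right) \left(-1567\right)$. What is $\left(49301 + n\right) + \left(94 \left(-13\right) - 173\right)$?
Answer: $93349$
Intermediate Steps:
$n = 45443$
$\left(49301 + n\right) + \left(94 \left(-13\right) - 173\right) = \left(49301 + 45443\right) + \left(94 \left(-13\right) - 173\right) = 94744 - 1395 = 93349$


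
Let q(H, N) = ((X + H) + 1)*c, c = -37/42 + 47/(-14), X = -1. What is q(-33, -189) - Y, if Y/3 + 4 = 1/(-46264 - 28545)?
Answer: 11360284/74809 ≈ 151.86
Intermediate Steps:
Y = -897711/74809 (Y = -12 + 3/(-46264 - 28545) = -12 + 3/(-74809) = -12 + 3*(-1/74809) = -12 - 3/74809 = -897711/74809 ≈ -12.000)
c = -89/21 (c = -37*1/42 + 47*(-1/14) = -37/42 - 47/14 = -89/21 ≈ -4.2381)
q(H, N) = -89*H/21 (q(H, N) = ((-1 + H) + 1)*(-89/21) = H*(-89/21) = -89*H/21)
q(-33, -189) - Y = -89/21*(-33) - 1*(-897711/74809) = 979/7 + 897711/74809 = 11360284/74809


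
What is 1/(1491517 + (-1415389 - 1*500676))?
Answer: -1/424548 ≈ -2.3554e-6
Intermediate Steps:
1/(1491517 + (-1415389 - 1*500676)) = 1/(1491517 + (-1415389 - 500676)) = 1/(1491517 - 1916065) = 1/(-424548) = -1/424548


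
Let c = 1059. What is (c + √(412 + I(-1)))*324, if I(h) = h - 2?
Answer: 343116 + 324*√409 ≈ 3.4967e+5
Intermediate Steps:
I(h) = -2 + h
(c + √(412 + I(-1)))*324 = (1059 + √(412 + (-2 - 1)))*324 = (1059 + √(412 - 3))*324 = (1059 + √409)*324 = 343116 + 324*√409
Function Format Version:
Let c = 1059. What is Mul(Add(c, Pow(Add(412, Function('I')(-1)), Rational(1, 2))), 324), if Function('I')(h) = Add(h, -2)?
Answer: Add(343116, Mul(324, Pow(409, Rational(1, 2)))) ≈ 3.4967e+5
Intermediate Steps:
Function('I')(h) = Add(-2, h)
Mul(Add(c, Pow(Add(412, Function('I')(-1)), Rational(1, 2))), 324) = Mul(Add(1059, Pow(Add(412, Add(-2, -1)), Rational(1, 2))), 324) = Mul(Add(1059, Pow(Add(412, -3), Rational(1, 2))), 324) = Mul(Add(1059, Pow(409, Rational(1, 2))), 324) = Add(343116, Mul(324, Pow(409, Rational(1, 2))))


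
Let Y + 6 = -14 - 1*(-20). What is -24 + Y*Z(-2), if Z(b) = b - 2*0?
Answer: -24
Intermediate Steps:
Z(b) = b (Z(b) = b + 0 = b)
Y = 0 (Y = -6 + (-14 - 1*(-20)) = -6 + (-14 + 20) = -6 + 6 = 0)
-24 + Y*Z(-2) = -24 + 0*(-2) = -24 + 0 = -24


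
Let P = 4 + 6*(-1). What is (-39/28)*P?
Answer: 39/14 ≈ 2.7857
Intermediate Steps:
P = -2 (P = 4 - 6 = -2)
(-39/28)*P = -39/28*(-2) = 39/14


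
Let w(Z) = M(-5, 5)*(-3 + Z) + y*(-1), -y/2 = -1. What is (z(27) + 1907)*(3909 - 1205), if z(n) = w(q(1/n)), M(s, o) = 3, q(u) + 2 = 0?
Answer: 5110560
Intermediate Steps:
q(u) = -2 (q(u) = -2 + 0 = -2)
y = 2 (y = -2*(-1) = 2)
w(Z) = -11 + 3*Z (w(Z) = 3*(-3 + Z) + 2*(-1) = (-9 + 3*Z) - 2 = -11 + 3*Z)
z(n) = -17 (z(n) = -11 + 3*(-2) = -11 - 6 = -17)
(z(27) + 1907)*(3909 - 1205) = (-17 + 1907)*(3909 - 1205) = 1890*2704 = 5110560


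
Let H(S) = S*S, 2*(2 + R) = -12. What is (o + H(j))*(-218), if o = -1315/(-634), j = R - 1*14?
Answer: -33590639/317 ≈ -1.0596e+5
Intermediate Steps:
R = -8 (R = -2 + (1/2)*(-12) = -2 - 6 = -8)
j = -22 (j = -8 - 1*14 = -8 - 14 = -22)
H(S) = S**2
o = 1315/634 (o = -1315*(-1/634) = 1315/634 ≈ 2.0741)
(o + H(j))*(-218) = (1315/634 + (-22)**2)*(-218) = (1315/634 + 484)*(-218) = (308171/634)*(-218) = -33590639/317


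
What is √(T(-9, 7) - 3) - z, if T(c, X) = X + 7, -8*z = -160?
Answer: -20 + √11 ≈ -16.683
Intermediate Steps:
z = 20 (z = -⅛*(-160) = 20)
T(c, X) = 7 + X
√(T(-9, 7) - 3) - z = √((7 + 7) - 3) - 1*20 = √(14 - 3) - 20 = √11 - 20 = -20 + √11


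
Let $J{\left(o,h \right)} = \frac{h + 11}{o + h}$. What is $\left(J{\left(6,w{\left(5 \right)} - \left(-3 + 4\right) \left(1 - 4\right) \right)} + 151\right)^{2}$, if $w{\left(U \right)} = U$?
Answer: $\frac{4549689}{196} \approx 23213.0$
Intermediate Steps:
$J{\left(o,h \right)} = \frac{11 + h}{h + o}$
$\left(J{\left(6,w{\left(5 \right)} - \left(-3 + 4\right) \left(1 - 4\right) \right)} + 151\right)^{2} = \left(\frac{11 + \left(5 - \left(-3 + 4\right) \left(1 - 4\right)\right)}{\left(5 - \left(-3 + 4\right) \left(1 - 4\right)\right) + 6} + 151\right)^{2} = \left(\frac{11 + \left(5 - 1 \left(-3\right)\right)}{\left(5 - 1 \left(-3\right)\right) + 6} + 151\right)^{2} = \left(\frac{11 + \left(5 - -3\right)}{\left(5 - -3\right) + 6} + 151\right)^{2} = \left(\frac{11 + \left(5 + 3\right)}{\left(5 + 3\right) + 6} + 151\right)^{2} = \left(\frac{11 + 8}{8 + 6} + 151\right)^{2} = \left(\frac{1}{14} \cdot 19 + 151\right)^{2} = \left(\frac{19}{14} + 151\right)^{2} = \left(\frac{2133}{14}\right)^{2} = \frac{4549689}{196}$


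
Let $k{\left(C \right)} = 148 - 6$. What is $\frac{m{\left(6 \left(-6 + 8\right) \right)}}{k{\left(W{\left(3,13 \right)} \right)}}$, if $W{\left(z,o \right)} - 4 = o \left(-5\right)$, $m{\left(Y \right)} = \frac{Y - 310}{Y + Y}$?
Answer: $- \frac{149}{1704} \approx -0.087441$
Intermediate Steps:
$m{\left(Y \right)} = \frac{-310 + Y}{2 Y}$
$W{\left(z,o \right)} = 4 - 5 o$ ($W{\left(z,o \right)} = 4 + o \left(-5\right) = 4 - 5 o$)
$k{\left(C \right)} = 142$
$\frac{m{\left(6 \left(-6 + 8\right) \right)}}{k{\left(W{\left(3,13 \right)} \right)}} = \frac{\frac{1}{2} \frac{1}{6 \left(-6 + 8\right)} \left(-310 + 6 \left(-6 + 8\right)\right)}{142} = \frac{-310 + 6 \cdot 2}{2 \cdot 6 \cdot 2} \cdot \frac{1}{142} = \frac{-310 + 12}{2 \cdot 12} \cdot \frac{1}{142} = \frac{1}{2} \cdot \frac{1}{12} \left(-298\right) \frac{1}{142} = \left(- \frac{149}{12}\right) \frac{1}{142} = - \frac{149}{1704}$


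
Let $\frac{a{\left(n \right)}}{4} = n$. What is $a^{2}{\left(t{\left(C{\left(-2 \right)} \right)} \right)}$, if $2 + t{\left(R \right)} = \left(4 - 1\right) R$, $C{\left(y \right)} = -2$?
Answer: $1024$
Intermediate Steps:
$t{\left(R \right)} = -2 + 3 R$ ($t{\left(R \right)} = -2 + \left(4 - 1\right) R = -2 + 3 R$)
$a{\left(n \right)} = 4 n$
$a^{2}{\left(t{\left(C{\left(-2 \right)} \right)} \right)} = \left(4 \left(-2 + 3 \left(-2\right)\right)\right)^{2} = \left(4 \left(-2 - 6\right)\right)^{2} = \left(4 \left(-8\right)\right)^{2} = \left(-32\right)^{2} = 1024$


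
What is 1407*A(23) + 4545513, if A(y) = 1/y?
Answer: 104548206/23 ≈ 4.5456e+6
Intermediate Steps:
1407*A(23) + 4545513 = 1407/23 + 4545513 = 104548206/23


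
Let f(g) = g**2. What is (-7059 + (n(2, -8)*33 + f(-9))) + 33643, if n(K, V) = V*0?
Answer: 26665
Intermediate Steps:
n(K, V) = 0
(-7059 + (n(2, -8)*33 + f(-9))) + 33643 = (-7059 + (0*33 + (-9)**2)) + 33643 = (-7059 + (0 + 81)) + 33643 = (-7059 + 81) + 33643 = -6978 + 33643 = 26665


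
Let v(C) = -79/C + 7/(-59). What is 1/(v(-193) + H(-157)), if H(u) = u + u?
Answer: -11387/3572208 ≈ -0.0031877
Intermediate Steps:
v(C) = -7/59 - 79/C (v(C) = -79/C + 7*(-1/59) = -79/C - 7/59 = -7/59 - 79/C)
H(u) = 2*u
1/(v(-193) + H(-157)) = 1/((-7/59 - 79/(-193)) + 2*(-157)) = 1/((-7/59 - 79*(-1/193)) - 314) = 1/((-7/59 + 79/193) - 314) = 1/(3310/11387 - 314) = 1/(-3572208/11387) = -11387/3572208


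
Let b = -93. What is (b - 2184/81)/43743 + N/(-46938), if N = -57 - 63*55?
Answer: 667944110/9239440203 ≈ 0.072293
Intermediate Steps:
N = -3522 (N = -57 - 3465 = -3522)
(b - 2184/81)/43743 + N/(-46938) = (-93 - 2184/81)/43743 - 3522/(-46938) = (-93 - 2184/81)*(1/43743) - 3522*(-1/46938) = (-93 - 28*26/27)*(1/43743) + 587/7823 = (-93 - 728/27)*(1/43743) + 587/7823 = -3239/27*1/43743 + 587/7823 = -3239/1181061 + 587/7823 = 667944110/9239440203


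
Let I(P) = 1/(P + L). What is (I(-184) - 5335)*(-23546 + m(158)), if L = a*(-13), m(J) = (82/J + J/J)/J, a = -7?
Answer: 72910385178056/580413 ≈ 1.2562e+8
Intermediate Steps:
m(J) = (1 + 82/J)/J (m(J) = (82/J + 1)/J = (1 + 82/J)/J)
L = 91 (L = -7*(-13) = 91)
I(P) = 1/(91 + P) (I(P) = 1/(P + 91) = 1/(91 + P))
(I(-184) - 5335)*(-23546 + m(158)) = (1/(91 - 184) - 5335)*(-23546 + (82 + 158)/158**2) = (1/(-93) - 5335)*(-23546 + (1/24964)*240) = (-1/93 - 5335)*(-23546 + 60/6241) = -496156/93*(-146950526/6241) = 72910385178056/580413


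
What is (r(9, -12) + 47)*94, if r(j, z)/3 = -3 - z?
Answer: 6956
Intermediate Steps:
r(j, z) = -9 - 3*z (r(j, z) = 3*(-3 - z) = -9 - 3*z)
(r(9, -12) + 47)*94 = ((-9 - 3*(-12)) + 47)*94 = ((-9 + 36) + 47)*94 = (27 + 47)*94 = 74*94 = 6956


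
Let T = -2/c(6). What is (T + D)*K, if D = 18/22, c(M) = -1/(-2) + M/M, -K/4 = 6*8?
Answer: 1088/11 ≈ 98.909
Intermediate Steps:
K = -192 (K = -24*8 = -4*48 = -192)
c(M) = 3/2 (c(M) = -1*(-1/2) + 1 = 1/2 + 1 = 3/2)
D = 9/11 (D = 18*(1/22) = 9/11 ≈ 0.81818)
T = -4/3 (T = -2/3/2 = -2*2/3 = -4/3 ≈ -1.3333)
(T + D)*K = (-4/3 + 9/11)*(-192) = -17/33*(-192) = 1088/11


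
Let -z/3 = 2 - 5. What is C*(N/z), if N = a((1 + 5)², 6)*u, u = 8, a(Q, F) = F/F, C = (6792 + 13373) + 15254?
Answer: 283352/9 ≈ 31484.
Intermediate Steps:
z = 9 (z = -3*(2 - 5) = -3*(-3) = 9)
C = 35419 (C = 20165 + 15254 = 35419)
a(Q, F) = 1
N = 8 (N = 1*8 = 8)
C*(N/z) = 35419*(8/9) = 283352/9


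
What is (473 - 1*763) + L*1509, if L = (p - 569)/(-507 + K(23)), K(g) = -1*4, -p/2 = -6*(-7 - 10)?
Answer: 1018267/511 ≈ 1992.7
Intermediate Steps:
p = -204 (p = -(-12)*(-7 - 10) = -(-12)*(-17) = -2*102 = -204)
K(g) = -4
L = 773/511 (L = (-204 - 569)/(-507 - 4) = -773/(-511) = -773*(-1/511) = 773/511 ≈ 1.5127)
(473 - 1*763) + L*1509 = (473 - 1*763) + (773/511)*1509 = (473 - 763) + 1166457/511 = -290 + 1166457/511 = 1018267/511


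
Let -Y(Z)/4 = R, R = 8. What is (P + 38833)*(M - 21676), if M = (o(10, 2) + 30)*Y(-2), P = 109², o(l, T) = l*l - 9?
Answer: -1295641272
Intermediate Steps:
o(l, T) = -9 + l² (o(l, T) = l² - 9 = -9 + l²)
Y(Z) = -32 (Y(Z) = -4*8 = -32)
P = 11881
M = -3872 (M = ((-9 + 10²) + 30)*(-32) = ((-9 + 100) + 30)*(-32) = (91 + 30)*(-32) = 121*(-32) = -3872)
(P + 38833)*(M - 21676) = (11881 + 38833)*(-3872 - 21676) = 50714*(-25548) = -1295641272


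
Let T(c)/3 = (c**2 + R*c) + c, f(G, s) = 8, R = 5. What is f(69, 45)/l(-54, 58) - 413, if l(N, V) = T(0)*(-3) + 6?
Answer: -1235/3 ≈ -411.67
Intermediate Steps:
T(c) = 3*c**2 + 18*c (T(c) = 3*((c**2 + 5*c) + c) = 3*(c**2 + 6*c) = 3*c**2 + 18*c)
l(N, V) = 6 (l(N, V) = (3*0*(6 + 0))*(-3) + 6 = (3*0*6)*(-3) + 6 = 0*(-3) + 6 = 0 + 6 = 6)
f(69, 45)/l(-54, 58) - 413 = 8/6 - 413 = 8*(1/6) - 413 = 4/3 - 413 = -1235/3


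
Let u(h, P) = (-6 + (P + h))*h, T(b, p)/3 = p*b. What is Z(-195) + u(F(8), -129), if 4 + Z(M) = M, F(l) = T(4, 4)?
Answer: -4375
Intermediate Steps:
T(b, p) = 3*b*p (T(b, p) = 3*(p*b) = 3*(b*p) = 3*b*p)
F(l) = 48 (F(l) = 3*4*4 = 48)
Z(M) = -4 + M
u(h, P) = h*(-6 + P + h) (u(h, P) = (-6 + P + h)*h = h*(-6 + P + h))
Z(-195) + u(F(8), -129) = (-4 - 195) + 48*(-6 - 129 + 48) = -199 + 48*(-87) = -199 - 4176 = -4375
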